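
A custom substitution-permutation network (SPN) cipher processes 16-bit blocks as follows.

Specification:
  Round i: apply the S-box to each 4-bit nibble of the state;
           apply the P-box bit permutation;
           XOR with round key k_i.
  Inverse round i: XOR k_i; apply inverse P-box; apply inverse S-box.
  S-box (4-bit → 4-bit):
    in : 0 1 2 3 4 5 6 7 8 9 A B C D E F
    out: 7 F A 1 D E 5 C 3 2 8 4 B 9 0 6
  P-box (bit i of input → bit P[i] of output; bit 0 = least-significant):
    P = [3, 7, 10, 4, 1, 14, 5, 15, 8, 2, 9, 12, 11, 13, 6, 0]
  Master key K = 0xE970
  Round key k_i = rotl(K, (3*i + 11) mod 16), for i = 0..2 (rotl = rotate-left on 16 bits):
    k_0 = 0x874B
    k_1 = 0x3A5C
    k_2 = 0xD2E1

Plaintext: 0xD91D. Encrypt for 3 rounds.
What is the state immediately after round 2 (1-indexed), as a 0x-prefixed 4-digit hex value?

s_0 = plaintext = 0xD91D
s_1 = Round(s_0, k_0) = 0x4F74
s_2 = Round(s_1, k_1) = 0xB421
s_3 = Round(s_2, k_2) = 0x0539

0xB421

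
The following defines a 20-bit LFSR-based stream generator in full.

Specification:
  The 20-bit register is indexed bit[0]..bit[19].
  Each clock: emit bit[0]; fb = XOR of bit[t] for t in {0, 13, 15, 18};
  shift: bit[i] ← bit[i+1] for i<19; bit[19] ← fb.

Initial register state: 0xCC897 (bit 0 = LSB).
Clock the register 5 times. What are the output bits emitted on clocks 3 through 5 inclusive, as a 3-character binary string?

101

reg_0 = 0xCC897
clock 1: out=1, reg = 0xE644B
clock 2: out=1, reg = 0xF3225
clock 3: out=1, reg = 0xF9912
clock 4: out=0, reg = 0x7CC89
clock 5: out=1, reg = 0xBE644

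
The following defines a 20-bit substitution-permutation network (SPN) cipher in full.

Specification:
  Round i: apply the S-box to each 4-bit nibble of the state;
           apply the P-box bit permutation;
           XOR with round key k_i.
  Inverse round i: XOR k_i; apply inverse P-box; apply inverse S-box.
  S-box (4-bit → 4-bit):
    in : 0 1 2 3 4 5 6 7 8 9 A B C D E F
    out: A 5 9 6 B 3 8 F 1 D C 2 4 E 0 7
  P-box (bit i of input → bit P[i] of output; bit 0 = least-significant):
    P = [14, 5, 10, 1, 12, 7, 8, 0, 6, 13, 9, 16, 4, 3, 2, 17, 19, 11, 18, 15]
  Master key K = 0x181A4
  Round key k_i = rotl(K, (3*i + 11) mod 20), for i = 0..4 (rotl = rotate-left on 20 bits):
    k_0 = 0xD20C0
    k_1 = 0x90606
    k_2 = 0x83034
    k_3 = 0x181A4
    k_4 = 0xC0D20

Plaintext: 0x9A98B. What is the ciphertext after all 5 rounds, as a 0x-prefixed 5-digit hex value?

s_0 = plaintext = 0x9A98B
s_1 = Round(s_0, k_0) = 0x2B2A4
s_2 = Round(s_1, k_1) = 0x0C76D
s_3 = Round(s_2, k_2) = 0x99E53
s_4 = Round(s_3, k_3) = 0xF1510
s_5 = Round(s_4, k_4) = 0x03456

0x03456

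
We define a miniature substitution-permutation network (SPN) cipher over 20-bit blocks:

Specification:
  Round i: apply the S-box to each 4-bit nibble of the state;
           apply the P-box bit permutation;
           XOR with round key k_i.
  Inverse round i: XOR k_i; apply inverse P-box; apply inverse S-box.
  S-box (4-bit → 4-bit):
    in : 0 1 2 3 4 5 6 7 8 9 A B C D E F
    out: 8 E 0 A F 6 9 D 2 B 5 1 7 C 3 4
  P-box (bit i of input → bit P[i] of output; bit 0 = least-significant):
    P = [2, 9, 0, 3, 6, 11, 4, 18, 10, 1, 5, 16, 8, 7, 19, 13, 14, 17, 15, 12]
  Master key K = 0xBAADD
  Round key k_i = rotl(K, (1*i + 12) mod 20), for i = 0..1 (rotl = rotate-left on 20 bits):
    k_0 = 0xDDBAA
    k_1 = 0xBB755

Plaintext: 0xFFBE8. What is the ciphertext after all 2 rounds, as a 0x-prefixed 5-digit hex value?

0x13FB2

s_0 = plaintext = 0xFFBE8
s_1 = Round(s_0, k_0) = 0x555EA
s_2 = Round(s_1, k_1) = 0x13FB2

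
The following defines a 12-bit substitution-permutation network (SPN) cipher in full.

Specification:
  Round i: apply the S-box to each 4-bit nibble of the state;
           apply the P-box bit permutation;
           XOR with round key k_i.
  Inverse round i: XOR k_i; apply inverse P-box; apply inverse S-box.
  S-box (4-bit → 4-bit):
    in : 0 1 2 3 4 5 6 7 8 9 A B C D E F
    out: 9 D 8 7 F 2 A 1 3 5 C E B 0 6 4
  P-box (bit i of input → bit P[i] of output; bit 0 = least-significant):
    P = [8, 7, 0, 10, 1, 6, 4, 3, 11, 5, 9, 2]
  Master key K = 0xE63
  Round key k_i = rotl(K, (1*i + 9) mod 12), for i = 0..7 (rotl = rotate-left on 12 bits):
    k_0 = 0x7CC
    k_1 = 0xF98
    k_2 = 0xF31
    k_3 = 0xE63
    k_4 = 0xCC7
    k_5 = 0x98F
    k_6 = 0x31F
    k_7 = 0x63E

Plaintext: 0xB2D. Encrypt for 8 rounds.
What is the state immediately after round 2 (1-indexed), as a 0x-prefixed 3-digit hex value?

s_0 = plaintext = 0xB2D
s_1 = Round(s_0, k_0) = 0x5E0
s_2 = Round(s_1, k_1) = 0xAE8
s_3 = Round(s_2, k_2) = 0xCE5
s_4 = Round(s_3, k_3) = 0x697
s_5 = Round(s_4, k_4) = 0xDF1
s_6 = Round(s_5, k_5) = 0xC9E
s_7 = Round(s_6, k_6) = 0xBA8
s_8 = Round(s_7, k_7) = 0x582

0xAE8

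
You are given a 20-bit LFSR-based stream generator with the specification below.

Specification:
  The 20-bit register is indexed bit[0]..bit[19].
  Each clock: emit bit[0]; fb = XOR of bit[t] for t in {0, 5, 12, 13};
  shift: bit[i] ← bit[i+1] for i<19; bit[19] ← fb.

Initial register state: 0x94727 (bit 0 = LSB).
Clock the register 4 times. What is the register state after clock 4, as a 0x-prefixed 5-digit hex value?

reg_0 = 0x94727
clock 1: out=1, reg = 0x4A393
clock 2: out=1, reg = 0x251C9
clock 3: out=1, reg = 0x128E4
clock 4: out=0, reg = 0x09472

0x09472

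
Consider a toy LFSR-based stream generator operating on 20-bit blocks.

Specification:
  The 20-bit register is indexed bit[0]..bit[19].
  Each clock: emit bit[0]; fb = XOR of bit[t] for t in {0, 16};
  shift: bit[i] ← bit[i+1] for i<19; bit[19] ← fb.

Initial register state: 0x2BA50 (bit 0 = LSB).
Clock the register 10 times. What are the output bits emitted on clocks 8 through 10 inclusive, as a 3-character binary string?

reg_0 = 0x2BA50
clock 1: out=0, reg = 0x15D28
clock 2: out=0, reg = 0x8AE94
clock 3: out=0, reg = 0x4574A
clock 4: out=0, reg = 0x22BA5
clock 5: out=1, reg = 0x915D2
clock 6: out=0, reg = 0xC8AE9
clock 7: out=1, reg = 0xE4574
clock 8: out=0, reg = 0x722BA
clock 9: out=0, reg = 0xB915D
clock 10: out=1, reg = 0x5C8AE

001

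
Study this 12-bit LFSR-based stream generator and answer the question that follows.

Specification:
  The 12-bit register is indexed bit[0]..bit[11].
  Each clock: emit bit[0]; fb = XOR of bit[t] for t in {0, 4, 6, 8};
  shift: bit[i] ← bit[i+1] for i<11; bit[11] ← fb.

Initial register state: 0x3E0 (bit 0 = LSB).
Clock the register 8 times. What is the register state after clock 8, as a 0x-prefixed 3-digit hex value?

reg_0 = 0x3E0
clock 1: out=0, reg = 0x1F0
clock 2: out=0, reg = 0x8F8
clock 3: out=0, reg = 0x47C
clock 4: out=0, reg = 0x23E
clock 5: out=0, reg = 0x91F
clock 6: out=1, reg = 0xC8F
clock 7: out=1, reg = 0xE47
clock 8: out=1, reg = 0x723

0x723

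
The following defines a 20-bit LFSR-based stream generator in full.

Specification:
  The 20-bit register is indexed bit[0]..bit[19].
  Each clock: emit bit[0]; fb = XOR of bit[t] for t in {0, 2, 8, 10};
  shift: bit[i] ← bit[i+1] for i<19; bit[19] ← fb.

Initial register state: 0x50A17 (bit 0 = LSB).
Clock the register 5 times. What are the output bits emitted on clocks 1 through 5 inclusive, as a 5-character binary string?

reg_0 = 0x50A17
clock 1: out=1, reg = 0x2850B
clock 2: out=1, reg = 0x94285
clock 3: out=1, reg = 0x4A142
clock 4: out=0, reg = 0xA50A1
clock 5: out=1, reg = 0xD2850

11101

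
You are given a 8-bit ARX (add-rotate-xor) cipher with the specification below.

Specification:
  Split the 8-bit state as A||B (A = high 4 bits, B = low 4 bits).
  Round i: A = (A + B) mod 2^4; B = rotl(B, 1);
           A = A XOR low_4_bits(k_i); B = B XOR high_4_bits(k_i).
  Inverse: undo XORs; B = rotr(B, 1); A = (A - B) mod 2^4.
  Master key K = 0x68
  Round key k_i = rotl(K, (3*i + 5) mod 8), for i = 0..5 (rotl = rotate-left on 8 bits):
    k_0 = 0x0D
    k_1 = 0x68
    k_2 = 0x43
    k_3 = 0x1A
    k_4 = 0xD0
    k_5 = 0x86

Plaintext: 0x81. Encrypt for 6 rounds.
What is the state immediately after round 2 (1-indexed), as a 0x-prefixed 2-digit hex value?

0xE2

s_0 = plaintext = 0x81
s_1 = Round(s_0, k_0) = 0x42
s_2 = Round(s_1, k_1) = 0xE2
s_3 = Round(s_2, k_2) = 0x30
s_4 = Round(s_3, k_3) = 0x91
s_5 = Round(s_4, k_4) = 0xAF
s_6 = Round(s_5, k_5) = 0xF7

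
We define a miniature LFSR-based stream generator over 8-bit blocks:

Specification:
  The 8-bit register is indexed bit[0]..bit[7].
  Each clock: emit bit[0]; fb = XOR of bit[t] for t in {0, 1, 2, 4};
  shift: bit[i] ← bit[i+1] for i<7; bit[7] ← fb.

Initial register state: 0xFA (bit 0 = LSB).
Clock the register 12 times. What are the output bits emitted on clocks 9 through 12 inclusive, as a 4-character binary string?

reg_0 = 0xFA
clock 1: out=0, reg = 0x7D
clock 2: out=1, reg = 0xBE
clock 3: out=0, reg = 0xDF
clock 4: out=1, reg = 0x6F
clock 5: out=1, reg = 0xB7
clock 6: out=1, reg = 0x5B
clock 7: out=1, reg = 0xAD
clock 8: out=1, reg = 0x56
clock 9: out=0, reg = 0xAB
clock 10: out=1, reg = 0x55
clock 11: out=1, reg = 0xAA
clock 12: out=0, reg = 0xD5

0110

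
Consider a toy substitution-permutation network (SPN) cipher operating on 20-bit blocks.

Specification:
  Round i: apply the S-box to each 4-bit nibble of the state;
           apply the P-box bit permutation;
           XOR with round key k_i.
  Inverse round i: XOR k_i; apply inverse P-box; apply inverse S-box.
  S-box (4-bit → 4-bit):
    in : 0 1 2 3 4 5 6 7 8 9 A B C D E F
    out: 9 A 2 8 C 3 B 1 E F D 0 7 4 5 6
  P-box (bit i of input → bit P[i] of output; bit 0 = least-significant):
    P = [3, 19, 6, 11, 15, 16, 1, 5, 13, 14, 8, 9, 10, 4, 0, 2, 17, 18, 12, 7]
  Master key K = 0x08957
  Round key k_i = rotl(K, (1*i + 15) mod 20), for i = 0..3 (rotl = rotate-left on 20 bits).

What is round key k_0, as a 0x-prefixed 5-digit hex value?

K = 0x08957
k_0 = rotl(K, (1*0+15) mod 20) = rotl(K, 15) = 0xB844A

0xB844A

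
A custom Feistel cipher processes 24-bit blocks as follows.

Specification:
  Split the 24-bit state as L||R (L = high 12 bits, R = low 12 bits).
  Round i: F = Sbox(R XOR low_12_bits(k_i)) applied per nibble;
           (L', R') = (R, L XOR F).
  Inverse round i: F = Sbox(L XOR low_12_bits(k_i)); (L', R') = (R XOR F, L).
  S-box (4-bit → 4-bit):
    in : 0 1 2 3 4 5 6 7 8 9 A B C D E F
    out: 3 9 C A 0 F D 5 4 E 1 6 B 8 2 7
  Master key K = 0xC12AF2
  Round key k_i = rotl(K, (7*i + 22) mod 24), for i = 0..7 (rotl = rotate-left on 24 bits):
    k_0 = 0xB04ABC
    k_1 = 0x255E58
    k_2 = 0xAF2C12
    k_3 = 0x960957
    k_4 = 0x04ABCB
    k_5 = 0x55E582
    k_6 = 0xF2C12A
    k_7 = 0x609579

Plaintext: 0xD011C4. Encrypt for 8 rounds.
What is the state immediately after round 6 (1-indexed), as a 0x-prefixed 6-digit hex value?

0x207970

s_0 = plaintext = 0xD011C4
s_1 = Round(s_0, k_0) = 0x1C4B55
s_2 = Round(s_1, k_1) = 0xB55EFC
s_3 = Round(s_2, k_2) = 0xEFC777
s_4 = Round(s_3, k_3) = 0x777C3F
s_5 = Round(s_4, k_4) = 0xC3F207
s_6 = Round(s_5, k_5) = 0x207970
s_7 = Round(s_6, k_6) = 0x9706F6
s_8 = Round(s_7, k_7) = 0x6F6337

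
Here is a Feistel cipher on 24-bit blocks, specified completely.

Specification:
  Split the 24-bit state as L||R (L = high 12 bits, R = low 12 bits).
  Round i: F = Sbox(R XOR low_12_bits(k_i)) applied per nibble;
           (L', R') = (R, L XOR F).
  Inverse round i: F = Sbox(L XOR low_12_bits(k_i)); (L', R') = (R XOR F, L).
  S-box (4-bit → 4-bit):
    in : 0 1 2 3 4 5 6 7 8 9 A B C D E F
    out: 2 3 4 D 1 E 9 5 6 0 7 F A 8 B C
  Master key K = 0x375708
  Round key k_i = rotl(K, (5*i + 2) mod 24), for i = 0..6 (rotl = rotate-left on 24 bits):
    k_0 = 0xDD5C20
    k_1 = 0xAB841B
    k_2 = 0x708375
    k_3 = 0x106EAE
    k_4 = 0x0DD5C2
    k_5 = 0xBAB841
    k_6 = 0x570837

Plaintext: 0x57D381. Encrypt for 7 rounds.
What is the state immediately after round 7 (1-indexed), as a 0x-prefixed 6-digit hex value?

0x4B1D26

s_0 = plaintext = 0x57D381
s_1 = Round(s_0, k_0) = 0x38190E
s_2 = Round(s_1, k_1) = 0x90EBBF
s_3 = Round(s_2, k_2) = 0xBBFFA9
s_4 = Round(s_3, k_3) = 0xFA989A
s_5 = Round(s_4, k_4) = 0x89A74F
s_6 = Round(s_5, k_5) = 0x74F4B1
s_7 = Round(s_6, k_6) = 0x4B1D26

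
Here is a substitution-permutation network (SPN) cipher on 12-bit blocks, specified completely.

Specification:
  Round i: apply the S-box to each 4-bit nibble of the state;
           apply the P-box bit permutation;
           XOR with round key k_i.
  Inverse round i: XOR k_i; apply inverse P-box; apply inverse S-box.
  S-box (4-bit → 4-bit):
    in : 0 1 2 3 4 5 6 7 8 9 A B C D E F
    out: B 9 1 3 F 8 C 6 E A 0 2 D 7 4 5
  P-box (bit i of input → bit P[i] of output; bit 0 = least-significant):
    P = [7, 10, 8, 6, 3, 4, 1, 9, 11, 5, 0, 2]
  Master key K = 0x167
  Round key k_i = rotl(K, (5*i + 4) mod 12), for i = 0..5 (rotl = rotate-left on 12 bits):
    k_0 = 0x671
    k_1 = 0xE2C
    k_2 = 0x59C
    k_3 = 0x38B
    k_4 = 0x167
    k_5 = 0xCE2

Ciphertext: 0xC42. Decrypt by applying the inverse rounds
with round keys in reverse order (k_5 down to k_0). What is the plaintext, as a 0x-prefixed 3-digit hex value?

0x2D8

s_0 = ciphertext = 0xC42
s_1 = InvRound(s_0, k_5) = 0xBA2
s_2 = InvRound(s_1, k_4) = 0xC51
s_3 = InvRound(s_2, k_3) = 0x244
s_4 = InvRound(s_3, k_2) = 0xA04
s_5 = InvRound(s_4, k_1) = 0xB2B
s_6 = InvRound(s_5, k_0) = 0x2D8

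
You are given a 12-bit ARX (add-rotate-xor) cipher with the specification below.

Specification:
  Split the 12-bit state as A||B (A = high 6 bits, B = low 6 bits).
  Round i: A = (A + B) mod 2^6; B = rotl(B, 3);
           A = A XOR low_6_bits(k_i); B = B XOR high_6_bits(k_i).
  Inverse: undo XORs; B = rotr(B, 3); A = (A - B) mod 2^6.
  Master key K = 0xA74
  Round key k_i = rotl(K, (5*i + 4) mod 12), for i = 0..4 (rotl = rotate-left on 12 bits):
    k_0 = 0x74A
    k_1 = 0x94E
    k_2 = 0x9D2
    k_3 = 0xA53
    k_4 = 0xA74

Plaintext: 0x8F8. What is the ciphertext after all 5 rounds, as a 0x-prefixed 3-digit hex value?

0x635

s_0 = plaintext = 0x8F8
s_1 = Round(s_0, k_0) = 0x45A
s_2 = Round(s_1, k_1) = 0x976
s_3 = Round(s_2, k_2) = 0x251
s_4 = Round(s_3, k_3) = 0x263
s_5 = Round(s_4, k_4) = 0x635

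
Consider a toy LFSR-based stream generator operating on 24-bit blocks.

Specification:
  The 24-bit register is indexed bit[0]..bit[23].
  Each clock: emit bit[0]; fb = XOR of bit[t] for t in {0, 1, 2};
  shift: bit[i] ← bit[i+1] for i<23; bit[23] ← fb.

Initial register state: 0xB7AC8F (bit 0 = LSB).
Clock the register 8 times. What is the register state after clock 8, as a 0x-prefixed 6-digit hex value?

0xEBB7AC

reg_0 = 0xB7AC8F
clock 1: out=1, reg = 0xDBD647
clock 2: out=1, reg = 0xEDEB23
clock 3: out=1, reg = 0x76F591
clock 4: out=1, reg = 0xBB7AC8
clock 5: out=0, reg = 0x5DBD64
clock 6: out=0, reg = 0xAEDEB2
clock 7: out=0, reg = 0xD76F59
clock 8: out=1, reg = 0xEBB7AC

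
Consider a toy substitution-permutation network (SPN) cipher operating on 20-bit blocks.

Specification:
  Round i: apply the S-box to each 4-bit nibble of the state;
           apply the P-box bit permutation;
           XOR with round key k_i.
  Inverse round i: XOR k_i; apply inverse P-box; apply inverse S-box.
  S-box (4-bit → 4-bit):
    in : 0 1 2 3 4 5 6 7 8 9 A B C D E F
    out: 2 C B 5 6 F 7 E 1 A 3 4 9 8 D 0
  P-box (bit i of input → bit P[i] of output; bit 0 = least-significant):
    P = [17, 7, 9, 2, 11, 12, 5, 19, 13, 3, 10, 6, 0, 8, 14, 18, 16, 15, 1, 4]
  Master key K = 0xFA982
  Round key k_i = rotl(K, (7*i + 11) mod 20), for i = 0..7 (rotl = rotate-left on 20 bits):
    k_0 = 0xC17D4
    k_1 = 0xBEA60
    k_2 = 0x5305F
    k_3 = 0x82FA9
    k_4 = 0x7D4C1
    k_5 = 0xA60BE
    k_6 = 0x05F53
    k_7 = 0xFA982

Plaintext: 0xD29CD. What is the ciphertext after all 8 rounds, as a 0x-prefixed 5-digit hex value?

0x53830

s_0 = plaintext = 0xD29CD
s_1 = Round(s_0, k_0) = 0x01E89
s_2 = Round(s_1, k_1) = 0xF06A4
s_3 = Round(s_2, k_2) = 0x50FD7
s_4 = Round(s_3, k_3) = 0x1AC3F
s_5 = Round(s_4, k_4) = 0x7FDB2
s_6 = Round(s_5, k_5) = 0x8E048
s_7 = Round(s_6, k_6) = 0x70F7A
s_8 = Round(s_7, k_7) = 0x53830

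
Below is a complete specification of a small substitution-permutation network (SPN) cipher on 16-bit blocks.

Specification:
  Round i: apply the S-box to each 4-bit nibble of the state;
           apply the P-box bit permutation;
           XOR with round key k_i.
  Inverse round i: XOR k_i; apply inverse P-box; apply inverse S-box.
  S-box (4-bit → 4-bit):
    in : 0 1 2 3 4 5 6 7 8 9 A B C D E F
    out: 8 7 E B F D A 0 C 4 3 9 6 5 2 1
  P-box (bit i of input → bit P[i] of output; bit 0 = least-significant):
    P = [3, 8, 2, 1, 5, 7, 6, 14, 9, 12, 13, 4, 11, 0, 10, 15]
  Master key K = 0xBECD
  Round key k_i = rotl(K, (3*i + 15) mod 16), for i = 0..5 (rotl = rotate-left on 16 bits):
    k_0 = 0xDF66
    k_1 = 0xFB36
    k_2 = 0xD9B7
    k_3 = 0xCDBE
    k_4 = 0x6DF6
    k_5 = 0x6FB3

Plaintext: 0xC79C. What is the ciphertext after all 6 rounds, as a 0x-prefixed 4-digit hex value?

s_0 = plaintext = 0xC79C
s_1 = Round(s_0, k_0) = 0xDA23
s_2 = Round(s_1, k_1) = 0xA4FC
s_3 = Round(s_2, k_2) = 0xE282
s_4 = Round(s_3, k_3) = 0xBCE9
s_5 = Round(s_4, k_4) = 0xD572
s_6 = Round(s_5, k_5) = 0x40A5

0x40A5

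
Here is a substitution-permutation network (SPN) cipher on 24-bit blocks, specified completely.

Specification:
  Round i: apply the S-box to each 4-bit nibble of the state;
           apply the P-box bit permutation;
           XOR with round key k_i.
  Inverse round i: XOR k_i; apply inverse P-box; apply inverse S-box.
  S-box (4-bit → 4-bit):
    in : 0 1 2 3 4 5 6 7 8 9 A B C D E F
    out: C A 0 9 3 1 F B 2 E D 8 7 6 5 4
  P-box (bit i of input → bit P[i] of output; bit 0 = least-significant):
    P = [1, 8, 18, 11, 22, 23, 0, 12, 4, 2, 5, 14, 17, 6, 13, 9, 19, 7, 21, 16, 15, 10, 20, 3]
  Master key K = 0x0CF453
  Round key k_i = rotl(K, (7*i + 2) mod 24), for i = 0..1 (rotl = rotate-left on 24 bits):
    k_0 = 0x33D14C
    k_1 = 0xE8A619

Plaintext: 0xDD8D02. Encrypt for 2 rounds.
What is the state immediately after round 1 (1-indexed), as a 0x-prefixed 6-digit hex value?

0x03C5A9

s_0 = plaintext = 0xDD8D02
s_1 = Round(s_0, k_0) = 0x03C5A9
s_2 = Round(s_1, k_1) = 0xB79F40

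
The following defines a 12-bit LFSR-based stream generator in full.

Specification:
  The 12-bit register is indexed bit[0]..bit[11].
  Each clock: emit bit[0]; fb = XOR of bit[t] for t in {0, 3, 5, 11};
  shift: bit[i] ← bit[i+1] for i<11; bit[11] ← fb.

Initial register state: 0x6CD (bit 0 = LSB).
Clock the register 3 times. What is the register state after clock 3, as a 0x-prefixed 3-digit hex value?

reg_0 = 0x6CD
clock 1: out=1, reg = 0x366
clock 2: out=0, reg = 0x9B3
clock 3: out=1, reg = 0xCD9

0xCD9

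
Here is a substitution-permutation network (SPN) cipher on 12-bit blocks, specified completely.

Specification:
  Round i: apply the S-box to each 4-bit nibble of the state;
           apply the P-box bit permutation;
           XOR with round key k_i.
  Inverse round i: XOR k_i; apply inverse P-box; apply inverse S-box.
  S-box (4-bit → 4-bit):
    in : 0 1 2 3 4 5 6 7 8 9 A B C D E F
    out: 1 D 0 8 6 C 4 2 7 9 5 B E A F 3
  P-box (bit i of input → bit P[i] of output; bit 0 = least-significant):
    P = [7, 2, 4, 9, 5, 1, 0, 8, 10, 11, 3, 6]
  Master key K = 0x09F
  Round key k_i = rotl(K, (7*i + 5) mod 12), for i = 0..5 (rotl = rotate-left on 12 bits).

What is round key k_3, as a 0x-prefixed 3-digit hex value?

0x27C

K = 0x09F
k_0 = rotl(K, (7*0+5) mod 12) = rotl(K, 5) = 0x3E1
k_1 = rotl(K, (7*1+5) mod 12) = rotl(K, 0) = 0x09F
k_2 = rotl(K, (7*2+5) mod 12) = rotl(K, 7) = 0xF84
k_3 = rotl(K, (7*3+5) mod 12) = rotl(K, 2) = 0x27C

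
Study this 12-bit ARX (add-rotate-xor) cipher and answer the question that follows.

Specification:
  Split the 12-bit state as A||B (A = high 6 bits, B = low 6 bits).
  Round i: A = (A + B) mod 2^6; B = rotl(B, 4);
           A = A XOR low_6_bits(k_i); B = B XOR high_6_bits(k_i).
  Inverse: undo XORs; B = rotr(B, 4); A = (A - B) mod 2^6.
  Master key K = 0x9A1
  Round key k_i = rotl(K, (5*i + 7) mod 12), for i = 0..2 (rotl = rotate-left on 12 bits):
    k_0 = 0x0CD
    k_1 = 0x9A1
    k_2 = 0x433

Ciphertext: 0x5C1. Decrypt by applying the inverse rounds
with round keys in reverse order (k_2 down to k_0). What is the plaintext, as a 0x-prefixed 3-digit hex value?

s_0 = ciphertext = 0x5C1
s_1 = InvRound(s_0, k_2) = 0x7C5
s_2 = InvRound(s_1, k_1) = 0xC0E
s_3 = InvRound(s_2, k_0) = 0x274

0x274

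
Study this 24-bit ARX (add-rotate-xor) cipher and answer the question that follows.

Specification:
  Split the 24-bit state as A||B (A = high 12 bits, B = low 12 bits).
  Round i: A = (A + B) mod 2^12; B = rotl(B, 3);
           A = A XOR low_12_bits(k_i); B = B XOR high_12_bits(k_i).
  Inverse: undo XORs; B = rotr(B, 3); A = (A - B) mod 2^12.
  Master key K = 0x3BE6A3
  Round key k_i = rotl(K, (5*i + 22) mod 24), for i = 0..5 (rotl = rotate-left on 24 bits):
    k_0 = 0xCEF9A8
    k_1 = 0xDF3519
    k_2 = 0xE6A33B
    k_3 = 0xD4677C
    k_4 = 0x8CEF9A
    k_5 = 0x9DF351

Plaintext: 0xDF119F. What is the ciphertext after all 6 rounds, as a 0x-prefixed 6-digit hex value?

s_0 = plaintext = 0xDF119F
s_1 = Round(s_0, k_0) = 0x638017
s_2 = Round(s_1, k_1) = 0x356D4B
s_3 = Round(s_2, k_2) = 0x39A434
s_4 = Round(s_3, k_3) = 0x0B2CE4
s_5 = Round(s_4, k_4) = 0x20CFE8
s_6 = Round(s_5, k_5) = 0x2A5698

0x2A5698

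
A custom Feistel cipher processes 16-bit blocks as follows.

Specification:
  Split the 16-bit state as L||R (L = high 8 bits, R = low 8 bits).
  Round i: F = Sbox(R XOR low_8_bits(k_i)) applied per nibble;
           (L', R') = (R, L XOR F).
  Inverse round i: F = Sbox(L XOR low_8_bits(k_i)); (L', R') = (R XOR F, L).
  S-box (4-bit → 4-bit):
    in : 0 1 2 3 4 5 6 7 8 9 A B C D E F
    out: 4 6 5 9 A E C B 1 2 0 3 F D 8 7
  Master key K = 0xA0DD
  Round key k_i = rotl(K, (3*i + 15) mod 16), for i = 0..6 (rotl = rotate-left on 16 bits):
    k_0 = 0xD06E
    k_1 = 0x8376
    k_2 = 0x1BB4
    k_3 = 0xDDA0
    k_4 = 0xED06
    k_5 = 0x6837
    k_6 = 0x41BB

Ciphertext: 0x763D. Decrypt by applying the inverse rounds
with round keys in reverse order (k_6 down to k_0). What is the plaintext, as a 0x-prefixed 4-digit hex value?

0x18E2

s_0 = ciphertext = 0x763D
s_1 = InvRound(s_0, k_6) = 0xC076
s_2 = InvRound(s_1, k_5) = 0x0DC0
s_3 = InvRound(s_2, k_4) = 0x830D
s_4 = InvRound(s_3, k_3) = 0x5483
s_5 = InvRound(s_4, k_2) = 0x0754
s_6 = InvRound(s_5, k_1) = 0xE207
s_7 = InvRound(s_6, k_0) = 0x18E2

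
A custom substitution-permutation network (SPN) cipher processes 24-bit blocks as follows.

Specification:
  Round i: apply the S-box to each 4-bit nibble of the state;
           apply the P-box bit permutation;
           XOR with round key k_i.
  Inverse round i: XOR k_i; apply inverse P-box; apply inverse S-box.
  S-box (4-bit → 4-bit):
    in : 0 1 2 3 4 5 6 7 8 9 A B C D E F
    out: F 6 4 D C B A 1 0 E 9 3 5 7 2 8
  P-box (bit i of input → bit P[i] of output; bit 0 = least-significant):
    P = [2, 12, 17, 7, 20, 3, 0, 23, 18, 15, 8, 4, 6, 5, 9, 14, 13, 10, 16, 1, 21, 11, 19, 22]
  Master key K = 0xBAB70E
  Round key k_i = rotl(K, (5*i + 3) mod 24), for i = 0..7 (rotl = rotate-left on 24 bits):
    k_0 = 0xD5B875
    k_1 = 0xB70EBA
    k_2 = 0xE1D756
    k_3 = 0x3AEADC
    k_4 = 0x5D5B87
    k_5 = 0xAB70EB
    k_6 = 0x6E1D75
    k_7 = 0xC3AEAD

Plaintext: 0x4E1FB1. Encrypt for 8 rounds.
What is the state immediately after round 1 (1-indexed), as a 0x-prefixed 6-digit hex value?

s_0 = plaintext = 0x4E1FB1
s_1 = Round(s_0, k_0) = 0x8FAE4D
s_2 = Round(s_1, k_1) = 0x35DEFD
s_3 = Round(s_2, k_2) = 0x0B6130
s_4 = Round(s_3, k_3) = 0xC01779
s_5 = Round(s_4, k_4) = 0x626D25
s_6 = Round(s_5, k_5) = 0xEEA94E
s_7 = Round(s_6, k_6) = 0xEEC024
s_8 = Round(s_7, k_7) = 0xC5217C

0x8FAE4D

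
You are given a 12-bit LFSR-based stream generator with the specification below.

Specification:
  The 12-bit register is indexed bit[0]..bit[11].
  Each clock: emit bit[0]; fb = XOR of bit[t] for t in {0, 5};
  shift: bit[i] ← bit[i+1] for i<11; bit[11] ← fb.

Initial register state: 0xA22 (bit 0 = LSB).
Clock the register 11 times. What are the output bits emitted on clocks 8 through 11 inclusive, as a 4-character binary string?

0010

reg_0 = 0xA22
clock 1: out=0, reg = 0xD11
clock 2: out=1, reg = 0xE88
clock 3: out=0, reg = 0x744
clock 4: out=0, reg = 0x3A2
clock 5: out=0, reg = 0x9D1
clock 6: out=1, reg = 0xCE8
clock 7: out=0, reg = 0xE74
clock 8: out=0, reg = 0xF3A
clock 9: out=0, reg = 0xF9D
clock 10: out=1, reg = 0xFCE
clock 11: out=0, reg = 0x7E7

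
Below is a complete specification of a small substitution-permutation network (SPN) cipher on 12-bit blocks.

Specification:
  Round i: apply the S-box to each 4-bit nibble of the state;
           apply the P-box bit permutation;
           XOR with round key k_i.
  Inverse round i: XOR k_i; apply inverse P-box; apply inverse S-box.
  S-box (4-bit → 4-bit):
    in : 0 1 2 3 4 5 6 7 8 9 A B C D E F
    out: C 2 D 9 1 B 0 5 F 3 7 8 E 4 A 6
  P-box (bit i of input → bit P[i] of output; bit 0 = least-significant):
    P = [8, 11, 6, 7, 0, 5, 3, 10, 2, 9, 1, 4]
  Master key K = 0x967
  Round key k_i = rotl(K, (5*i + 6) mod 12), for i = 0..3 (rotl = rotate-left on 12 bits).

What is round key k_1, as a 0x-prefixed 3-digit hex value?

0xCB3

K = 0x967
k_0 = rotl(K, (5*0+6) mod 12) = rotl(K, 6) = 0x9E5
k_1 = rotl(K, (5*1+6) mod 12) = rotl(K, 11) = 0xCB3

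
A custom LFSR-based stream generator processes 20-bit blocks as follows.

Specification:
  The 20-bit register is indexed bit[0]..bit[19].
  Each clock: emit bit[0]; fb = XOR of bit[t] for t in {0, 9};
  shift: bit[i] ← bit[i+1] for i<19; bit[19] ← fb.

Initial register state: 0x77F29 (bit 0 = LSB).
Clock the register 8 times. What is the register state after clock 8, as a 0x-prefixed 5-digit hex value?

reg_0 = 0x77F29
clock 1: out=1, reg = 0x3BF94
clock 2: out=0, reg = 0x9DFCA
clock 3: out=0, reg = 0xCEFE5
clock 4: out=1, reg = 0x677F2
clock 5: out=0, reg = 0xB3BF9
clock 6: out=1, reg = 0x59DFC
clock 7: out=0, reg = 0x2CEFE
clock 8: out=0, reg = 0x9677F

0x9677F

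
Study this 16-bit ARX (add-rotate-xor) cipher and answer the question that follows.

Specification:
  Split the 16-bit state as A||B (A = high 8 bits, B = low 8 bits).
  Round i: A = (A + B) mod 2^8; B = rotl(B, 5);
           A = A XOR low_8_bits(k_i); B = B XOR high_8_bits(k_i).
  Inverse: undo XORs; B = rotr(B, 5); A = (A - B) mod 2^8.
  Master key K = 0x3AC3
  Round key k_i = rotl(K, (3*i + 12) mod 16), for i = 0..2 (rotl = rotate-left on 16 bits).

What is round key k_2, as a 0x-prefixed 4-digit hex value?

K = 0x3AC3
k_0 = rotl(K, (3*0+12) mod 16) = rotl(K, 12) = 0x33AC
k_1 = rotl(K, (3*1+12) mod 16) = rotl(K, 15) = 0x9D61
k_2 = rotl(K, (3*2+12) mod 16) = rotl(K, 2) = 0xEB0C

0xEB0C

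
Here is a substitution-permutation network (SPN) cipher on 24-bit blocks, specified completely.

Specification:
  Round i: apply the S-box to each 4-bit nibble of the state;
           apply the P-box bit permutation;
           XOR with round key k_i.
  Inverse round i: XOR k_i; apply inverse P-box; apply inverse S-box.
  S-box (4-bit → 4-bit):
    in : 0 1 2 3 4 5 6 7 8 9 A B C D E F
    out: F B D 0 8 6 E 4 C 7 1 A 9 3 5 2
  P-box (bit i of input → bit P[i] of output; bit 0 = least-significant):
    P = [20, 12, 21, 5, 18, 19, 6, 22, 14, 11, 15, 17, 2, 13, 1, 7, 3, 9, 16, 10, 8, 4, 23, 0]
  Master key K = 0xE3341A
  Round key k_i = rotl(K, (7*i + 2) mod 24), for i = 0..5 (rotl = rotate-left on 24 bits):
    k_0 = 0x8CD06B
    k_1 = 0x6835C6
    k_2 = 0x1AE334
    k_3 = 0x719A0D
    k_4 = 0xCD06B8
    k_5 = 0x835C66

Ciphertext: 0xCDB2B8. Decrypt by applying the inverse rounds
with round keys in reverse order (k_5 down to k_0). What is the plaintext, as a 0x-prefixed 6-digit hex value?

s_0 = ciphertext = 0xCDB2B8
s_1 = InvRound(s_0, k_5) = 0xF10003
s_2 = InvRound(s_1, k_4) = 0xB183D2
s_3 = InvRound(s_2, k_3) = 0x0A2F8F
s_4 = InvRound(s_3, k_2) = 0xBC893C
s_5 = InvRound(s_4, k_1) = 0x5C6521
s_6 = InvRound(s_5, k_0) = 0xEC578D

0xEC578D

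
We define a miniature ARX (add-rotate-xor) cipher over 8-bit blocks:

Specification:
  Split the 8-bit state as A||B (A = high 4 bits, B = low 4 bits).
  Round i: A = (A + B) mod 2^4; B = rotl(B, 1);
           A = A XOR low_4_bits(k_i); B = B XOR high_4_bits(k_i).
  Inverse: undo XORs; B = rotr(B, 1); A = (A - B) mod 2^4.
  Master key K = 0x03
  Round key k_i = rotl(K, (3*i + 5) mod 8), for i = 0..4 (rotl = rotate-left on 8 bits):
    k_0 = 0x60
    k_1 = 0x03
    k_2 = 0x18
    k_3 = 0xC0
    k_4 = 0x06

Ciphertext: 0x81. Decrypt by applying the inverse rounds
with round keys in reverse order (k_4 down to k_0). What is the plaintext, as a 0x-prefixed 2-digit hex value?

0xF5

s_0 = ciphertext = 0x81
s_1 = InvRound(s_0, k_4) = 0x68
s_2 = InvRound(s_1, k_3) = 0x42
s_3 = InvRound(s_2, k_2) = 0x39
s_4 = InvRound(s_3, k_1) = 0x4C
s_5 = InvRound(s_4, k_0) = 0xF5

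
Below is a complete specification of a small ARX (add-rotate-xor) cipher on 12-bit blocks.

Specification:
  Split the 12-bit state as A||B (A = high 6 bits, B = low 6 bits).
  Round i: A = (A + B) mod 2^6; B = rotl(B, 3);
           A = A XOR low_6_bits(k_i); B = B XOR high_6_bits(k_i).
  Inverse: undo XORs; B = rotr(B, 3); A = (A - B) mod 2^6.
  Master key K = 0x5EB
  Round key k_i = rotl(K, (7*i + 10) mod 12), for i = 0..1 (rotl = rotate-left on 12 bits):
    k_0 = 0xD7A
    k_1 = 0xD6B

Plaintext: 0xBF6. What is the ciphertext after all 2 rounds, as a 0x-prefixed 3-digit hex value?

0x26D

s_0 = plaintext = 0xBF6
s_1 = Round(s_0, k_0) = 0x7C3
s_2 = Round(s_1, k_1) = 0x26D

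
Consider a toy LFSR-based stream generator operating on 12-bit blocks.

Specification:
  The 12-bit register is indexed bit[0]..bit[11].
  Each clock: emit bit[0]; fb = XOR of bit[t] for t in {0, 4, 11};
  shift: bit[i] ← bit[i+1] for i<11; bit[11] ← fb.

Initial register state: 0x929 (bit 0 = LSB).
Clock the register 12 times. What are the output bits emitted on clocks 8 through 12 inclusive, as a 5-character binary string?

reg_0 = 0x929
clock 1: out=1, reg = 0x494
clock 2: out=0, reg = 0xA4A
clock 3: out=0, reg = 0xD25
clock 4: out=1, reg = 0x692
clock 5: out=0, reg = 0xB49
clock 6: out=1, reg = 0x5A4
clock 7: out=0, reg = 0x2D2
clock 8: out=0, reg = 0x969
clock 9: out=1, reg = 0x4B4
clock 10: out=0, reg = 0xA5A
clock 11: out=0, reg = 0x52D
clock 12: out=1, reg = 0xA96

01001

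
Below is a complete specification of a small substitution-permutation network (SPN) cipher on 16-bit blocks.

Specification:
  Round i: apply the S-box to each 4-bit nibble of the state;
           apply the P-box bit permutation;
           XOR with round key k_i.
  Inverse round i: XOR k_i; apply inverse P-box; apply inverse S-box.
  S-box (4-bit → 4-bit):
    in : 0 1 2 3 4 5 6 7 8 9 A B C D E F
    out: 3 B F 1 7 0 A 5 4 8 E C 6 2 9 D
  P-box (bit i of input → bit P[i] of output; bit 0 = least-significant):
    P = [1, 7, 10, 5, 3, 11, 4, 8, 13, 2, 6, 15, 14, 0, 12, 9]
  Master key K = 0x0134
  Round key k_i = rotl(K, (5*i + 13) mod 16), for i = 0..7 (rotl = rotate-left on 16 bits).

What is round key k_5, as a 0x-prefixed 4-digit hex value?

0x4D00

K = 0x0134
k_0 = rotl(K, (5*0+13) mod 16) = rotl(K, 13) = 0x8026
k_1 = rotl(K, (5*1+13) mod 16) = rotl(K, 2) = 0x04D0
k_2 = rotl(K, (5*2+13) mod 16) = rotl(K, 7) = 0x9A00
k_3 = rotl(K, (5*3+13) mod 16) = rotl(K, 12) = 0x4013
k_4 = rotl(K, (5*4+13) mod 16) = rotl(K, 1) = 0x0268
k_5 = rotl(K, (5*5+13) mod 16) = rotl(K, 6) = 0x4D00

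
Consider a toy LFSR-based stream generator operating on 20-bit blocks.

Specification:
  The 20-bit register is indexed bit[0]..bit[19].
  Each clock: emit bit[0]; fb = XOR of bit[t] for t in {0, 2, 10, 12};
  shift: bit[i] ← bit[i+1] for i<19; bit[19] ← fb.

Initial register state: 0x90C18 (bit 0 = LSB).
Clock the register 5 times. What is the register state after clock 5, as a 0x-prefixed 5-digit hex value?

0x6C860

reg_0 = 0x90C18
clock 1: out=0, reg = 0xC860C
clock 2: out=0, reg = 0x64306
clock 3: out=0, reg = 0xB2183
clock 4: out=1, reg = 0xD90C1
clock 5: out=1, reg = 0x6C860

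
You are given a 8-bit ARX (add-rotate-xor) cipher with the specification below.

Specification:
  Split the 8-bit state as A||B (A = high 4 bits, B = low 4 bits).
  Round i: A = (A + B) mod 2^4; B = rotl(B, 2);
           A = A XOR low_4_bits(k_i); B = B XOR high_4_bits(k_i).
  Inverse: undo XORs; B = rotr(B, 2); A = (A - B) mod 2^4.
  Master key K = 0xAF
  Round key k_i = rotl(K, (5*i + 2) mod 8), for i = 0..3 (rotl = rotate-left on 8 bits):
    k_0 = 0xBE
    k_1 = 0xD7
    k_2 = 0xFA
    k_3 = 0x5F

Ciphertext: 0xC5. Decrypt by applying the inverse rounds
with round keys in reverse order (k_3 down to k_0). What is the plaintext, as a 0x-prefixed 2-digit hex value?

0xFC

s_0 = ciphertext = 0xC5
s_1 = InvRound(s_0, k_3) = 0x30
s_2 = InvRound(s_1, k_2) = 0xAF
s_3 = InvRound(s_2, k_1) = 0x58
s_4 = InvRound(s_3, k_0) = 0xFC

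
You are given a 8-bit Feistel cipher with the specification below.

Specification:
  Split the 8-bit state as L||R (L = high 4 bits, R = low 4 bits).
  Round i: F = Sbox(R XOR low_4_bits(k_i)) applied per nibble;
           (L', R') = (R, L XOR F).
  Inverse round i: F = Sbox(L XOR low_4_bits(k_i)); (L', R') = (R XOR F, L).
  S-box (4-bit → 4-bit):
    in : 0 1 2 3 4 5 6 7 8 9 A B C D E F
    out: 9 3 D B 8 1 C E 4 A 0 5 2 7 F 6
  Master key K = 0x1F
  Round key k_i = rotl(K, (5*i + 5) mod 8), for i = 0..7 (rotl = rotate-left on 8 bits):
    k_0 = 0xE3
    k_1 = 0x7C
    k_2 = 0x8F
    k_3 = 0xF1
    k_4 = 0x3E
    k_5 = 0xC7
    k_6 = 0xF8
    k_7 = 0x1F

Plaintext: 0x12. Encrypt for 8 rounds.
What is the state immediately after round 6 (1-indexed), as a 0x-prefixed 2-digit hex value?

0xD2

s_0 = plaintext = 0x12
s_1 = Round(s_0, k_0) = 0x22
s_2 = Round(s_1, k_1) = 0x2D
s_3 = Round(s_2, k_2) = 0xDF
s_4 = Round(s_3, k_3) = 0xF2
s_5 = Round(s_4, k_4) = 0x2D
s_6 = Round(s_5, k_5) = 0xD2
s_7 = Round(s_6, k_6) = 0x2D
s_8 = Round(s_7, k_7) = 0xDF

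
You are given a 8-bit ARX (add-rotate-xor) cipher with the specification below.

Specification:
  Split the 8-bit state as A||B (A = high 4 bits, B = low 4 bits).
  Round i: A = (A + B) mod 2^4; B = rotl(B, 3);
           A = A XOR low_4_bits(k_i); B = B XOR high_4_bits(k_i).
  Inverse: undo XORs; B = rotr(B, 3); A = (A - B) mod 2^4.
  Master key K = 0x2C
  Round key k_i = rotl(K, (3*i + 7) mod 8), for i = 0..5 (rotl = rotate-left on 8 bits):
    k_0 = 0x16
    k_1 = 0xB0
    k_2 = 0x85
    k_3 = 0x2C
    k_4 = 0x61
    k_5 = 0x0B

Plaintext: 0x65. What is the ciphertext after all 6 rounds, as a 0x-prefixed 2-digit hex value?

0xAC

s_0 = plaintext = 0x65
s_1 = Round(s_0, k_0) = 0xDB
s_2 = Round(s_1, k_1) = 0x86
s_3 = Round(s_2, k_2) = 0xBB
s_4 = Round(s_3, k_3) = 0xAF
s_5 = Round(s_4, k_4) = 0x89
s_6 = Round(s_5, k_5) = 0xAC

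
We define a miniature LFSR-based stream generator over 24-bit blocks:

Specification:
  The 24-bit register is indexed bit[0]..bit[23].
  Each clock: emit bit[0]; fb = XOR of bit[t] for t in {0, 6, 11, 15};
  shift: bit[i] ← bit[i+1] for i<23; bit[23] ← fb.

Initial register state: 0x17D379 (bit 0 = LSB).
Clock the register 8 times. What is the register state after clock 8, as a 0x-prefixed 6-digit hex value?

reg_0 = 0x17D379
clock 1: out=1, reg = 0x8BE9BC
clock 2: out=0, reg = 0x45F4DE
clock 3: out=0, reg = 0x22FA6F
clock 4: out=1, reg = 0x117D37
clock 5: out=1, reg = 0x08BE9B
clock 6: out=1, reg = 0x845F4D
clock 7: out=1, reg = 0xC22FA6
clock 8: out=0, reg = 0xE117D3

0xE117D3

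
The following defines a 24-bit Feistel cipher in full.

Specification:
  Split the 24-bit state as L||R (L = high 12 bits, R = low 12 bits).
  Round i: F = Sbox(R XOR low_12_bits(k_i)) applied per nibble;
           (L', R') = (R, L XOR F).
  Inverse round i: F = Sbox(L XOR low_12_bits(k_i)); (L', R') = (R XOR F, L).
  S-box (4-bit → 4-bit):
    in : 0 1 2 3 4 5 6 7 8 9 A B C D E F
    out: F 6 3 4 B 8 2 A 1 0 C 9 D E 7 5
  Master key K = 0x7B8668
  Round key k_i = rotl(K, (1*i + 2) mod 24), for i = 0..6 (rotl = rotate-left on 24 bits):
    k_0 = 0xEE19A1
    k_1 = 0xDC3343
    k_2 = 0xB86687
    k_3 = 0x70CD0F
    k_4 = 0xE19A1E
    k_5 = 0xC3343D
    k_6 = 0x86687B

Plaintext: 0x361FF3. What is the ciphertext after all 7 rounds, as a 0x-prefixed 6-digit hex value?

s_0 = plaintext = 0x361FF3
s_1 = Round(s_0, k_0) = 0xFF31E2
s_2 = Round(s_1, k_1) = 0x1E2C35
s_3 = Round(s_2, k_2) = 0xC35D71
s_4 = Round(s_3, k_3) = 0xD71392
s_5 = Round(s_4, k_4) = 0x392D6C
s_6 = Round(s_5, k_5) = 0xD6C314
s_7 = Round(s_6, k_6) = 0x314449

0x314449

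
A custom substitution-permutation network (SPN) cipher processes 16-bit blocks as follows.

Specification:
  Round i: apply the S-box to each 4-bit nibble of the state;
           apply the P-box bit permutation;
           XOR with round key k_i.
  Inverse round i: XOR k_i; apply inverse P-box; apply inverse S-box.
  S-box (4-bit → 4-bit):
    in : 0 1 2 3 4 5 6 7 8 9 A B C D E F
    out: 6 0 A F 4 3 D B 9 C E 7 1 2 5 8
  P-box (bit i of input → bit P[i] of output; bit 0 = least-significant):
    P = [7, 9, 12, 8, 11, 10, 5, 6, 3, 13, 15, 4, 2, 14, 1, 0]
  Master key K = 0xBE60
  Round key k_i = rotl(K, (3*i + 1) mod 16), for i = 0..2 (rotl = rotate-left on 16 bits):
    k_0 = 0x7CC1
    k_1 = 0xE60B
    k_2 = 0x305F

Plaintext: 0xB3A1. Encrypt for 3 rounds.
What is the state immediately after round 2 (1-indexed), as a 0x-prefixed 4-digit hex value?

0xEB30

s_0 = plaintext = 0xB3A1
s_1 = Round(s_0, k_0) = 0x98BF
s_2 = Round(s_1, k_1) = 0xEB30
s_3 = Round(s_2, k_2) = 0x8E31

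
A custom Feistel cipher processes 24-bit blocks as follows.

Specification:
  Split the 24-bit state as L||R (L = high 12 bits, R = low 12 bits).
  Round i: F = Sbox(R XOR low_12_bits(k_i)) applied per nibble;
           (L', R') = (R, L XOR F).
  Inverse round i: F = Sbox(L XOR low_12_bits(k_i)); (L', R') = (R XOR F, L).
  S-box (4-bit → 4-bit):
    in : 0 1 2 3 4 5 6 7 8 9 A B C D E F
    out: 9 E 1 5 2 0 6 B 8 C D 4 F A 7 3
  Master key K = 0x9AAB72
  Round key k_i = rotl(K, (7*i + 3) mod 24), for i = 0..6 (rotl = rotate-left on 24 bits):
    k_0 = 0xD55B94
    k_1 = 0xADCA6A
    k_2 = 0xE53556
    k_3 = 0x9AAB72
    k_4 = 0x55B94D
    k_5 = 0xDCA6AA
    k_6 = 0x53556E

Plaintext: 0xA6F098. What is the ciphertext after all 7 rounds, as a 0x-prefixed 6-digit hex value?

s_0 = plaintext = 0xA6F098
s_1 = Round(s_0, k_0) = 0x098EF0
s_2 = Round(s_1, k_1) = 0xEF0255
s_3 = Round(s_2, k_2) = 0x255565
s_4 = Round(s_3, k_3) = 0x5655BE
s_5 = Round(s_4, k_4) = 0x5BEA50
s_6 = Round(s_5, k_5) = 0xA50A83
s_7 = Round(s_6, k_6) = 0xA8392A

0xA8392A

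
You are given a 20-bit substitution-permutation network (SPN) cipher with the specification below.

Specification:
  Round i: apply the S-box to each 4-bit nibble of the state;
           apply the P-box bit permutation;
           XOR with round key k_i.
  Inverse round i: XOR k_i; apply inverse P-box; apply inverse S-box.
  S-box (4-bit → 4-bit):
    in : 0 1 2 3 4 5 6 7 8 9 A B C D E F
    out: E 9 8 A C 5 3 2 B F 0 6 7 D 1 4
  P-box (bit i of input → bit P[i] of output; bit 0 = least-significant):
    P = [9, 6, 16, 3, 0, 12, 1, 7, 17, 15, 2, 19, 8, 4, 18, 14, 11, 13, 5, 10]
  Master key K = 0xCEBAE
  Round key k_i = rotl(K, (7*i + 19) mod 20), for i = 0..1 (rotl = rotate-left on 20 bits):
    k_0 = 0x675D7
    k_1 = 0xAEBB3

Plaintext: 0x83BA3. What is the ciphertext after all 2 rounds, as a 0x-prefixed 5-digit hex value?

0x51266

s_0 = plaintext = 0x83BA3
s_1 = Round(s_0, k_0) = 0x6998B
s_2 = Round(s_1, k_1) = 0x51266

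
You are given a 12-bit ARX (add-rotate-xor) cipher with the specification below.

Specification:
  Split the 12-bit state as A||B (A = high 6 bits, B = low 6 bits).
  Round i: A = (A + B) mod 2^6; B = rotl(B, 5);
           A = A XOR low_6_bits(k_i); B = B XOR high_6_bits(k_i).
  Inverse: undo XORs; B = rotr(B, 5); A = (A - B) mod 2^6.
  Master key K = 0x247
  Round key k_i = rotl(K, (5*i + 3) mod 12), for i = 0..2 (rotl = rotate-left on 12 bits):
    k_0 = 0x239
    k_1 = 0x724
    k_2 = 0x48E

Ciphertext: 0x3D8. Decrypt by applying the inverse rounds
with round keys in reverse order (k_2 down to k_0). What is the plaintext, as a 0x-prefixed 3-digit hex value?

s_0 = ciphertext = 0x3D8
s_1 = InvRound(s_0, k_2) = 0xB54
s_2 = InvRound(s_1, k_1) = 0xE50
s_3 = InvRound(s_2, k_0) = 0x430

0x430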